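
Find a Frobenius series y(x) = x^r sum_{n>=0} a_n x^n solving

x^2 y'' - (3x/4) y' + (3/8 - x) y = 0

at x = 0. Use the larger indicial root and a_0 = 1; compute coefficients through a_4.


Write in Frobenius form y'' + (p(x)/x) y' + (q(x)/x^2) y = 0:
  p(x) = -3/4,  q(x) = 3/8 - x.
Indicial equation: r(r-1) + (-3/4) r + (3/8) = 0 -> roots r_1 = 3/2, r_2 = 1/4.
Take r = r_1 = 3/2. Let y(x) = x^r sum_{n>=0} a_n x^n with a_0 = 1.
Substitute y = x^r sum a_n x^n and match x^{r+n}. The recurrence is
  D(n) a_n - 1 a_{n-1} = 0,  where D(n) = (r+n)(r+n-1) + (-3/4)(r+n) + (3/8).
  a_n = 1 / D(n) * a_{n-1}.
Since the indicial polynomial factors as (r - r_1)(r - r_2), D(n) = (r_1 + n - r_1)(r_1 + n - r_2) = n(n + 5/4).
Evaluating step by step (a_0 = 1):
  n = 1: D(1) = 1(1 + 5/4) = 9/4; numerator = 1(1) = 1; a_1 = (1)/(9/4) = 4/9
  n = 2: D(2) = 2(2 + 5/4) = 13/2; numerator = 1(4/9) = 4/9; a_2 = (4/9)/(13/2) = 8/117
  n = 3: D(3) = 3(3 + 5/4) = 51/4; numerator = 1(8/117) = 8/117; a_3 = (8/117)/(51/4) = 32/5967
  n = 4: D(4) = 4(4 + 5/4) = 21; numerator = 1(32/5967) = 32/5967; a_4 = (32/5967)/(21) = 32/125307

r = 3/2; a_0 = 1; a_1 = 4/9; a_2 = 8/117; a_3 = 32/5967; a_4 = 32/125307


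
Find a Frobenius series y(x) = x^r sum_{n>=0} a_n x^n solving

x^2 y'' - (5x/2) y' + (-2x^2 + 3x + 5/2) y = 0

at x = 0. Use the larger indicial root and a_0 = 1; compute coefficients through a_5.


Write in Frobenius form y'' + (p(x)/x) y' + (q(x)/x^2) y = 0:
  p(x) = -5/2,  q(x) = -2x^2 + 3x + 5/2.
Indicial equation: r(r-1) + (-5/2) r + (5/2) = 0 -> roots r_1 = 5/2, r_2 = 1.
Take r = r_1 = 5/2. Let y(x) = x^r sum_{n>=0} a_n x^n with a_0 = 1.
Substitute y = x^r sum a_n x^n and match x^{r+n}. The recurrence is
  D(n) a_n + 3 a_{n-1} - 2 a_{n-2} = 0,  where D(n) = (r+n)(r+n-1) + (-5/2)(r+n) + (5/2).
  a_n = [-3 a_{n-1} + 2 a_{n-2}] / D(n).
Since the indicial polynomial factors as (r - r_1)(r - r_2), D(n) = (r_1 + n - r_1)(r_1 + n - r_2) = n(n + 3/2).
Evaluating step by step (a_0 = 1):
  n = 1: D(1) = 1(1 + 3/2) = 5/2; numerator = -3(1) = -3; a_1 = (-3)/(5/2) = -6/5
  n = 2: D(2) = 2(2 + 3/2) = 7; numerator = -3(-6/5) + 2(1) = 28/5; a_2 = (28/5)/(7) = 4/5
  n = 3: D(3) = 3(3 + 3/2) = 27/2; numerator = -3(4/5) + 2(-6/5) = -24/5; a_3 = (-24/5)/(27/2) = -16/45
  n = 4: D(4) = 4(4 + 3/2) = 22; numerator = -3(-16/45) + 2(4/5) = 8/3; a_4 = (8/3)/(22) = 4/33
  n = 5: D(5) = 5(5 + 3/2) = 65/2; numerator = -3(4/33) + 2(-16/45) = -532/495; a_5 = (-532/495)/(65/2) = -1064/32175

r = 5/2; a_0 = 1; a_1 = -6/5; a_2 = 4/5; a_3 = -16/45; a_4 = 4/33; a_5 = -1064/32175


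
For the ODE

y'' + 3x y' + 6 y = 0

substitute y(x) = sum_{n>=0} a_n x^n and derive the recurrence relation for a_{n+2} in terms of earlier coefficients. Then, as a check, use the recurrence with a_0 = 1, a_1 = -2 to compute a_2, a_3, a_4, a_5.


Substitute y = sum_n a_n x^n.
y''(x) has coefficient (n+2)(n+1) a_{n+2} at x^n;
3 x y'(x) has coefficient 3 n a_n at x^n (shift);
6 y(x) has coefficient 6 a_n at x^n.
Matching x^n: (n+2)(n+1) a_{n+2} + (3n + 6) a_n = 0.
Thus a_{n+2} = (-3n - 6) / ((n+1)(n+2)) * a_n.

Check with a_0 = 1, a_1 = -2 (apply the recurrence for n = 0, 1, 2, 3): a_0 = 1, a_1 = -2, a_2 = -3, a_3 = 3, a_4 = 3, a_5 = -9/4.

a_(n+2) = (-3n - 6) / ((n+1)(n+2)) * a_n; check: a_0 = 1, a_1 = -2, a_2 = -3, a_3 = 3, a_4 = 3, a_5 = -9/4


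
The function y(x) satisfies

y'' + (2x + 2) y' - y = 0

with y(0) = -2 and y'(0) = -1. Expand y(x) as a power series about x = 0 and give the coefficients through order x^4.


Ansatz: y(x) = sum_{n>=0} a_n x^n, so y'(x) = sum_{n>=1} n a_n x^(n-1) and y''(x) = sum_{n>=2} n(n-1) a_n x^(n-2).
Substitute into P(x) y'' + Q(x) y' + R(x) y = 0 with P(x) = 1, Q(x) = 2x + 2, R(x) = -1, and match powers of x.
Initial conditions: a_0 = -2, a_1 = -1.
Setting the coefficient of each power of x to zero and solving order by order (substituting the coefficients already found):
  x^0: 2 a_2 + 2 a_1 - a_0 = 0  ->  2 a_2 = -2 a_1 + a_0 = 0  ->  a_2 = 0
  x^1: 6 a_3 + 4 a_2 + a_1 = 0  ->  6 a_3 = -4 a_2 - a_1 = 1  ->  a_3 = 1/6
  x^2: 12 a_4 + 6 a_3 + 3 a_2 = 0  ->  12 a_4 = -6 a_3 - 3 a_2 = -1  ->  a_4 = -1/12
Truncated series: y(x) = -2 - x + (1/6) x^3 - (1/12) x^4 + O(x^5).

a_0 = -2; a_1 = -1; a_2 = 0; a_3 = 1/6; a_4 = -1/12


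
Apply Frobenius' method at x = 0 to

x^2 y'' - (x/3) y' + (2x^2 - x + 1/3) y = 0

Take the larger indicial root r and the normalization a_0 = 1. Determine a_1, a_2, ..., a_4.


Write in Frobenius form y'' + (p(x)/x) y' + (q(x)/x^2) y = 0:
  p(x) = -1/3,  q(x) = 2x^2 - x + 1/3.
Indicial equation: r(r-1) + (-1/3) r + (1/3) = 0 -> roots r_1 = 1, r_2 = 1/3.
Take r = r_1 = 1. Let y(x) = x^r sum_{n>=0} a_n x^n with a_0 = 1.
Substitute y = x^r sum a_n x^n and match x^{r+n}. The recurrence is
  D(n) a_n - 1 a_{n-1} + 2 a_{n-2} = 0,  where D(n) = (r+n)(r+n-1) + (-1/3)(r+n) + (1/3).
  a_n = [1 a_{n-1} - 2 a_{n-2}] / D(n).
Since the indicial polynomial factors as (r - r_1)(r - r_2), D(n) = (r_1 + n - r_1)(r_1 + n - r_2) = n(n + 2/3).
Evaluating step by step (a_0 = 1):
  n = 1: D(1) = 1(1 + 2/3) = 5/3; numerator = 1(1) = 1; a_1 = (1)/(5/3) = 3/5
  n = 2: D(2) = 2(2 + 2/3) = 16/3; numerator = 1(3/5) - 2(1) = -7/5; a_2 = (-7/5)/(16/3) = -21/80
  n = 3: D(3) = 3(3 + 2/3) = 11; numerator = 1(-21/80) - 2(3/5) = -117/80; a_3 = (-117/80)/(11) = -117/880
  n = 4: D(4) = 4(4 + 2/3) = 56/3; numerator = 1(-117/880) - 2(-21/80) = 69/176; a_4 = (69/176)/(56/3) = 207/9856

r = 1; a_0 = 1; a_1 = 3/5; a_2 = -21/80; a_3 = -117/880; a_4 = 207/9856


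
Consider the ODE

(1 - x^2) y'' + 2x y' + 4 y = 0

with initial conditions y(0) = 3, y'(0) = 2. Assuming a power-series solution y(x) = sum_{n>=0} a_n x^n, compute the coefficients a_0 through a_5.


Ansatz: y(x) = sum_{n>=0} a_n x^n, so y'(x) = sum_{n>=1} n a_n x^(n-1) and y''(x) = sum_{n>=2} n(n-1) a_n x^(n-2).
Substitute into P(x) y'' + Q(x) y' + R(x) y = 0 with P(x) = 1 - x^2, Q(x) = 2x, R(x) = 4, and match powers of x.
Initial conditions: a_0 = 3, a_1 = 2.
Setting the coefficient of each power of x to zero and solving order by order (substituting the coefficients already found):
  x^0: 2 a_2 + 4 a_0 = 0  ->  2 a_2 = -4 a_0 = -12  ->  a_2 = -6
  x^1: 6 a_3 + 6 a_1 = 0  ->  6 a_3 = -6 a_1 = -12  ->  a_3 = -2
  x^2: 12 a_4 + 6 a_2 = 0  ->  12 a_4 = -6 a_2 = 36  ->  a_4 = 3
  x^3: 20 a_5 + 4 a_3 = 0  ->  20 a_5 = -4 a_3 = 8  ->  a_5 = 2/5
Truncated series: y(x) = 3 + 2 x - 6 x^2 - 2 x^3 + 3 x^4 + (2/5) x^5 + O(x^6).

a_0 = 3; a_1 = 2; a_2 = -6; a_3 = -2; a_4 = 3; a_5 = 2/5


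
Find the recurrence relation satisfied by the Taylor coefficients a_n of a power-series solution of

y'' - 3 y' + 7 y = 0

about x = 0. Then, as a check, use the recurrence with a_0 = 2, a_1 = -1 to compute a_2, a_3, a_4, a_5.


Substitute y = sum_n a_n x^n.
y''(x) has coefficient (n+2)(n+1) a_{n+2} at x^n;
-3 y'(x) has coefficient -3 (n+1) a_{n+1} at x^n;
7 y(x) has coefficient 7 a_n at x^n.
Matching x^n: (n+2)(n+1) a_{n+2} - 3 (n+1) a_{n+1} + 7 a_n = 0.
Thus a_{n+2} = [3 (n+1) a_{n+1} - 7 a_n] / ((n+1)(n+2)).

Check with a_0 = 2, a_1 = -1 (apply the recurrence for n = 0, 1, 2, 3): a_0 = 2, a_1 = -1, a_2 = -17/2, a_3 = -22/3, a_4 = -13/24, a_5 = 269/120.

a_(n+2) = [3 (n+1) a_(n+1) - 7 a_n] / ((n+1)(n+2)); check: a_0 = 2, a_1 = -1, a_2 = -17/2, a_3 = -22/3, a_4 = -13/24, a_5 = 269/120


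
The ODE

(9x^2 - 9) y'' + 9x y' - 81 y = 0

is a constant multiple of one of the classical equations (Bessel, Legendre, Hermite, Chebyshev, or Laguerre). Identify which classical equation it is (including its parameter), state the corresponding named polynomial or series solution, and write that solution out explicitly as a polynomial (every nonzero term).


All three coefficients share the factor -9; dividing through by -9 gives  (1 - x^2) y'' - x y' + 9 y = 0.
This matches the Chebyshev equation (1 - x^2) y'' - x y' + n^2 y = 0 (note the -x y' term, not -2x y') with n^2 = 9, so n = 3; the polynomial solution is T_3(x).
With y = sum_k a_k x^k, matching x^k gives (k+2)(k+1) a_{k+2} = (k^2 - n^2) a_k = (k - 3)(k + 3) a_k. The right side vanishes at k = 3, so the series with the parity of 3 terminates at degree 3.
Standard normalization: leading coefficient of T_n is 2^(n-1), so a_3 = 2^2 = 4. Work downward with a_k = (k+1)(k+2) a_{k+2} / ((k - 3)(k + 3)):
  a_1 = (2)(3)(4) / ((1 - 3)(1 + 3)) = 24/(-8) = -3
Hence T_3(x) = 4 x^3 - 3 x.

T_3(x); series = 4 x^3 - 3 x


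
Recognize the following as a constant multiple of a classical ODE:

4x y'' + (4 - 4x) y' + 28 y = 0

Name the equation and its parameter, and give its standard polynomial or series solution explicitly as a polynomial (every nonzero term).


All three coefficients share the factor 4; dividing through by 4 gives  x y'' + (1 - x) y' + 7 y = 0.
This matches the Laguerre equation x y'' + (1 - x) y' + n y = 0 with n = 7; the polynomial solution is L_7(x).
With y = sum_k a_k x^k, matching x^k gives (k+1)k a_{k+1} + (k+1) a_{k+1} - k a_k + n a_k = 0, i.e. (k+1)^2 a_{k+1} = (k - n) a_k = (k - 7) a_k. The right side vanishes at k = 7, so the series terminates at degree 7.
Standard normalization L_n(0) = 1 gives a_0 = 1. Work upward with a_{k+1} = (k - 7) a_k / (k+1)^2:
  a_1 = (0 - 7)(1) / 1^2 = -7/1 = -7
  a_2 = (1 - 7)(-7) / 2^2 = 42/4 = 21/2
  a_3 = (2 - 7)(21/2) / 3^2 = (-105/2)/9 = -35/6
  a_4 = (3 - 7)(-35/6) / 4^2 = (70/3)/16 = 35/24
  a_5 = (4 - 7)(35/24) / 5^2 = (-35/8)/25 = -7/40
  a_6 = (5 - 7)(-7/40) / 6^2 = (7/20)/36 = 7/720
  a_7 = (6 - 7)(7/720) / 7^2 = (-7/720)/49 = -1/5040
Hence L_7(x) = -x^7/5040 + 7 x^6/720 - 7 x^5/40 + 35 x^4/24 - 35 x^3/6 + 21 x^2/2 - 7 x + 1.

L_7(x); series = -x^7/5040 + 7 x^6/720 - 7 x^5/40 + 35 x^4/24 - 35 x^3/6 + 21 x^2/2 - 7 x + 1


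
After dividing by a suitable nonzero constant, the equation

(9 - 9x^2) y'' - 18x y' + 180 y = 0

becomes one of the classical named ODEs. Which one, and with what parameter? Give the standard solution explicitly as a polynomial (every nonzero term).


All three coefficients share the factor 9; dividing through by 9 gives  (1 - x^2) y'' - 2x y' + 20 y = 0.
This matches the Legendre equation (1 - x^2) y'' - 2x y' + n(n+1) y = 0 (note the -2x y' term) with n(n+1) = 20, so n = 4; the polynomial solution is P_4(x).
With y = sum_k a_k x^k, matching x^k gives (k+2)(k+1) a_{k+2} = [k(k+1) - n(n+1)] a_k = (k - 4)(k + 5) a_k. The right side vanishes at k = 4, so the series with the parity of 4 terminates at degree 4.
Standard normalization (P_n(1) = 1): leading coefficient (2n)!/(2^n (n!)^2) = 40320/(16*576) = 35/8, so a_4 = 35/8. Work downward with a_k = (k+1)(k+2) a_{k+2} / ((k - 4)(k + 5)):
  a_2 = (3)(4)(35/8) / ((2 - 4)(2 + 5)) = (105/2)/(-14) = -15/4
  a_0 = (1)(2)(-15/4) / ((0 - 4)(0 + 5)) = (-15/2)/(-20) = 3/8
Hence P_4(x) = 35 x^4/8 - 15 x^2/4 + 3/8.

P_4(x); series = 35 x^4/8 - 15 x^2/4 + 3/8


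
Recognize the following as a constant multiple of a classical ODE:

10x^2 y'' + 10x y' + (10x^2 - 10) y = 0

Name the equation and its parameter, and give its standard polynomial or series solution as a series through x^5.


All three coefficients share the factor 10; dividing through by 10 gives  x^2 y'' + x y' + (x^2 - 1) y = 0.
This matches the Bessel equation x^2 y'' + x y' + (x^2 - nu^2) y = 0 with nu^2 = 1, so nu = 1; the solution bounded at x = 0 is J_1(x).
Frobenius at x = 0: indicial roots ±nu; for r = nu the recurrence k(k + 2nu) c_k = -c_{k-2} gives the standard series J_nu(x) = sum_{k>=0} (-1)^k / (k! (k+nu)!) (x/2)^(2k+nu). Evaluate the first 3 terms:
  k = 0: (-1)^0 / (0! * 1! * 2^1) x^1 = 1/(1*1*2) x^1 = (1/2) x^1
  k = 1: (-1)^1 / (1! * 2! * 2^3) x^3 = -1/(1*2*8) x^3 = (-1/16) x^3
  k = 2: (-1)^2 / (2! * 3! * 2^5) x^5 = 1/(2*6*32) x^5 = (1/384) x^5
Hence J_1(x) = x^5/384 - x^3/16 + x/2 + ....

J_1(x); series = x^5/384 - x^3/16 + x/2


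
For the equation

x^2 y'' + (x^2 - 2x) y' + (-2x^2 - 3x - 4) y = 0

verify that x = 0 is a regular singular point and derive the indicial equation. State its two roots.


Divide by x^2 to reach normal form y'' + P_1(x) y' + P_2(x) y = 0 with P_1(x) = 1 - 2/x and P_2(x) = -2 - 3/x - 4/x^2.
x = 0 is a singular point because the y'-coefficient 1 - 2/x has a pole at x = 0 and the y-coefficient -2 - 3/x - 4/x^2 has a pole at x = 0.
It is a regular singular point because x P_1(x) = p(x) = x - 2 and x^2 P_2(x) = q(x) = -2x^2 - 3x - 4 are polynomials, hence analytic at x = 0.
p(0) = -2,  q(0) = -4.
Indicial equation: r(r-1) + p(0) r + q(0) = 0, i.e. r^2 + (p(0) - 1) r + q(0) = 0, i.e. r^2 - 3 r - 4 = 0.
Discriminant: (-3)^2 - 4(-4) = 25, so r = (3 ± 5)/2.
Solving: r_1 = 4, r_2 = -1.

indicial: r^2 - 3 r - 4 = 0; roots r_1 = 4, r_2 = -1


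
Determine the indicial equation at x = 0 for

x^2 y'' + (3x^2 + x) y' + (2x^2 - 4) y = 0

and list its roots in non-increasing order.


Divide by x^2 to reach normal form y'' + P_1(x) y' + P_2(x) y = 0 with P_1(x) = 3 + 1/x and P_2(x) = 2 - 4/x^2.
x = 0 is a singular point because the y'-coefficient 3 + 1/x has a pole at x = 0 and the y-coefficient 2 - 4/x^2 has a pole at x = 0.
It is a regular singular point because x P_1(x) = p(x) = 3x + 1 and x^2 P_2(x) = q(x) = 2x^2 - 4 are polynomials, hence analytic at x = 0.
p(0) = 1,  q(0) = -4.
Indicial equation: r(r-1) + p(0) r + q(0) = 0, i.e. r^2 + (p(0) - 1) r + q(0) = 0, i.e. r^2 - 4 = 0.
Discriminant: (0)^2 - 4(-4) = 16, so r = (0 ± 4)/2.
Solving: r_1 = 2, r_2 = -2.

indicial: r^2 - 4 = 0; roots r_1 = 2, r_2 = -2


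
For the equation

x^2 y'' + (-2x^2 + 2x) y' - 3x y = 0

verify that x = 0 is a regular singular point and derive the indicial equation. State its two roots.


Divide by x^2 to reach normal form y'' + P_1(x) y' + P_2(x) y = 0 with P_1(x) = -2 + 2/x and P_2(x) = -3/x.
x = 0 is a singular point because the y'-coefficient -2 + 2/x has a pole at x = 0 and the y-coefficient -3/x has a pole at x = 0.
It is a regular singular point because x P_1(x) = p(x) = 2 - 2x and x^2 P_2(x) = q(x) = -3x are polynomials, hence analytic at x = 0.
p(0) = 2,  q(0) = 0.
Indicial equation: r(r-1) + p(0) r + q(0) = 0, i.e. r^2 + (p(0) - 1) r + q(0) = 0, i.e. r^2 + 1 r = 0.
Discriminant: (1)^2 - 4(0) = 1, so r = (-1 ± 1)/2.
Solving: r_1 = 0, r_2 = -1.

indicial: r^2 + 1 r = 0; roots r_1 = 0, r_2 = -1


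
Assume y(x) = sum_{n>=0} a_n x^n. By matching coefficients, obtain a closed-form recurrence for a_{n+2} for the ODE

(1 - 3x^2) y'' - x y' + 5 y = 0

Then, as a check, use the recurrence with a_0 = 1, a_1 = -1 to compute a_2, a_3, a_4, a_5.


Substitute y = sum_n a_n x^n.
(1 - 3 x^2) y'' contributes (n+2)(n+1) a_{n+2} - 3 n(n-1) a_n at x^n.
-x y'(x) contributes -n a_n at x^n.
5 y(x) contributes 5 a_n at x^n.
Matching x^n: (n+2)(n+1) a_{n+2} + (-3 n(n-1) - n + 5) a_n = 0.
Thus a_{n+2} = (3 n(n-1) + n - 5) / ((n+1)(n+2)) * a_n.

Check with a_0 = 1, a_1 = -1 (apply the recurrence for n = 0, 1, 2, 3): a_0 = 1, a_1 = -1, a_2 = -5/2, a_3 = 2/3, a_4 = -5/8, a_5 = 8/15.

a_(n+2) = (3 n(n-1) + n - 5) / ((n+1)(n+2)) * a_n; check: a_0 = 1, a_1 = -1, a_2 = -5/2, a_3 = 2/3, a_4 = -5/8, a_5 = 8/15


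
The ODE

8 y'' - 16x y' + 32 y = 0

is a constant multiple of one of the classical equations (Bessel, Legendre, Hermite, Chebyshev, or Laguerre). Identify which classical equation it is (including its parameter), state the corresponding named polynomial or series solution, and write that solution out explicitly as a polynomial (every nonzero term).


All three coefficients share the factor 8; dividing through by 8 gives  y'' - 2x y' + 4 y = 0.
This matches the Hermite equation y'' - 2x y' + 2n y = 0 with 2n = 4, so n = 2; the polynomial solution is H_2(x).
With y = sum_k a_k x^k, matching x^k gives (k+2)(k+1) a_{k+2} = 2(k - n) a_k = 2(k - 2) a_k. The right side vanishes at k = 2, so the series with the parity of 2 terminates at degree 2.
Standard normalization: leading coefficient of H_n is 2^n, so a_2 = 2^2 = 4. Work downward with a_k = (k+1)(k+2) a_{k+2} / (2(k - n)):
  a_0 = (1)(2)(4) / (2(0 - 2)) = 8/(-4) = -2
Hence H_2(x) = 4 x^2 - 2.

H_2(x); series = 4 x^2 - 2


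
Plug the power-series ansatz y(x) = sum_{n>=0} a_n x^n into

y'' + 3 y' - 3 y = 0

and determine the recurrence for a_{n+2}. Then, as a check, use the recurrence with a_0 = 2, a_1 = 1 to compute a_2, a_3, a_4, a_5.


Substitute y = sum_n a_n x^n.
y''(x) has coefficient (n+2)(n+1) a_{n+2} at x^n;
3 y'(x) has coefficient 3 (n+1) a_{n+1} at x^n;
-3 y(x) has coefficient -3 a_n at x^n.
Matching x^n: (n+2)(n+1) a_{n+2} + 3 (n+1) a_{n+1} - 3 a_n = 0.
Thus a_{n+2} = [-3 (n+1) a_{n+1} + 3 a_n] / ((n+1)(n+2)).

Check with a_0 = 2, a_1 = 1 (apply the recurrence for n = 0, 1, 2, 3): a_0 = 2, a_1 = 1, a_2 = 3/2, a_3 = -1, a_4 = 9/8, a_5 = -33/40.

a_(n+2) = [-3 (n+1) a_(n+1) + 3 a_n] / ((n+1)(n+2)); check: a_0 = 2, a_1 = 1, a_2 = 3/2, a_3 = -1, a_4 = 9/8, a_5 = -33/40


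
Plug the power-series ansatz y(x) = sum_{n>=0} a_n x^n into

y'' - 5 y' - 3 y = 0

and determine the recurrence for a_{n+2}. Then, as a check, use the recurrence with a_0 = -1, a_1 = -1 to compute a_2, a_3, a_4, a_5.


Substitute y = sum_n a_n x^n.
y''(x) has coefficient (n+2)(n+1) a_{n+2} at x^n;
-5 y'(x) has coefficient -5 (n+1) a_{n+1} at x^n;
-3 y(x) has coefficient -3 a_n at x^n.
Matching x^n: (n+2)(n+1) a_{n+2} - 5 (n+1) a_{n+1} - 3 a_n = 0.
Thus a_{n+2} = [5 (n+1) a_{n+1} + 3 a_n] / ((n+1)(n+2)).

Check with a_0 = -1, a_1 = -1 (apply the recurrence for n = 0, 1, 2, 3): a_0 = -1, a_1 = -1, a_2 = -4, a_3 = -43/6, a_4 = -239/24, a_5 = -331/30.

a_(n+2) = [5 (n+1) a_(n+1) + 3 a_n] / ((n+1)(n+2)); check: a_0 = -1, a_1 = -1, a_2 = -4, a_3 = -43/6, a_4 = -239/24, a_5 = -331/30


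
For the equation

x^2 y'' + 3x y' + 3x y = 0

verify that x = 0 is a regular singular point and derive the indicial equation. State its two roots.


Divide by x^2 to reach normal form y'' + P_1(x) y' + P_2(x) y = 0 with P_1(x) = 3/x and P_2(x) = 3/x.
x = 0 is a singular point because the y'-coefficient 3/x has a pole at x = 0 and the y-coefficient 3/x has a pole at x = 0.
It is a regular singular point because x P_1(x) = p(x) = 3 and x^2 P_2(x) = q(x) = 3x are polynomials, hence analytic at x = 0.
p(0) = 3,  q(0) = 0.
Indicial equation: r(r-1) + p(0) r + q(0) = 0, i.e. r^2 + (p(0) - 1) r + q(0) = 0, i.e. r^2 + 2 r = 0.
Discriminant: (2)^2 - 4(0) = 4, so r = (-2 ± 2)/2.
Solving: r_1 = 0, r_2 = -2.

indicial: r^2 + 2 r = 0; roots r_1 = 0, r_2 = -2


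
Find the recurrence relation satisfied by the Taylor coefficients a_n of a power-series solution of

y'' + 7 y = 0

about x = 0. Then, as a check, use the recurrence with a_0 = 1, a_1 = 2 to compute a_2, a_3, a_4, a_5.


Substitute y = sum_n a_n x^n into y'' + (const) y = 0.
y''(x) = sum_{n>=0} (n+2)(n+1) a_{n+2} x^n.
The ODE becomes sum_n [(n+2)(n+1) a_{n+2} + 7 a_n] x^n = 0.
Setting each coefficient to zero gives the recurrence:
  (n+2)(n+1) a_{n+2} + 7 a_n = 0,
  a_{n+2} = -7 / ((n+1)(n+2)) a_n.

Check with a_0 = 1, a_1 = 2 (apply the recurrence for n = 0, 1, 2, 3): a_0 = 1, a_1 = 2, a_2 = -7/2, a_3 = -7/3, a_4 = 49/24, a_5 = 49/60.

a_{n+2} = -7/((n+1)(n+2)) * a_n; check: a_0 = 1, a_1 = 2, a_2 = -7/2, a_3 = -7/3, a_4 = 49/24, a_5 = 49/60


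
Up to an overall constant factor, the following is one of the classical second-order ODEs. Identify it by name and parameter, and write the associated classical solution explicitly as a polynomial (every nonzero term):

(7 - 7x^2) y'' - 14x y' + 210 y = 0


All three coefficients share the factor 7; dividing through by 7 gives  (1 - x^2) y'' - 2x y' + 30 y = 0.
This matches the Legendre equation (1 - x^2) y'' - 2x y' + n(n+1) y = 0 (note the -2x y' term) with n(n+1) = 30, so n = 5; the polynomial solution is P_5(x).
With y = sum_k a_k x^k, matching x^k gives (k+2)(k+1) a_{k+2} = [k(k+1) - n(n+1)] a_k = (k - 5)(k + 6) a_k. The right side vanishes at k = 5, so the series with the parity of 5 terminates at degree 5.
Standard normalization (P_n(1) = 1): leading coefficient (2n)!/(2^n (n!)^2) = 3628800/(32*14400) = 63/8, so a_5 = 63/8. Work downward with a_k = (k+1)(k+2) a_{k+2} / ((k - 5)(k + 6)):
  a_3 = (4)(5)(63/8) / ((3 - 5)(3 + 6)) = (315/2)/(-18) = -35/4
  a_1 = (2)(3)(-35/4) / ((1 - 5)(1 + 6)) = (-105/2)/(-28) = 15/8
Hence P_5(x) = 63 x^5/8 - 35 x^3/4 + 15 x/8.

P_5(x); series = 63 x^5/8 - 35 x^3/4 + 15 x/8


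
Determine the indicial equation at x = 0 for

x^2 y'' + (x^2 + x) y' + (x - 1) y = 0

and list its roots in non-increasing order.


Divide by x^2 to reach normal form y'' + P_1(x) y' + P_2(x) y = 0 with P_1(x) = 1 + 1/x and P_2(x) = 1/x - 1/x^2.
x = 0 is a singular point because the y'-coefficient 1 + 1/x has a pole at x = 0 and the y-coefficient 1/x - 1/x^2 has a pole at x = 0.
It is a regular singular point because x P_1(x) = p(x) = x + 1 and x^2 P_2(x) = q(x) = x - 1 are polynomials, hence analytic at x = 0.
p(0) = 1,  q(0) = -1.
Indicial equation: r(r-1) + p(0) r + q(0) = 0, i.e. r^2 + (p(0) - 1) r + q(0) = 0, i.e. r^2 - 1 = 0.
Discriminant: (0)^2 - 4(-1) = 4, so r = (0 ± 2)/2.
Solving: r_1 = 1, r_2 = -1.

indicial: r^2 - 1 = 0; roots r_1 = 1, r_2 = -1


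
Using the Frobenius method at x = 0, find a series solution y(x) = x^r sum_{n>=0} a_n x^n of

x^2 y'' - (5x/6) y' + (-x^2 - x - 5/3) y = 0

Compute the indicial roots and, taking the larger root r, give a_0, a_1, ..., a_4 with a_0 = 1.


Write in Frobenius form y'' + (p(x)/x) y' + (q(x)/x^2) y = 0:
  p(x) = -5/6,  q(x) = -x^2 - x - 5/3.
Indicial equation: r(r-1) + (-5/6) r + (-5/3) = 0 -> roots r_1 = 5/2, r_2 = -2/3.
Take r = r_1 = 5/2. Let y(x) = x^r sum_{n>=0} a_n x^n with a_0 = 1.
Substitute y = x^r sum a_n x^n and match x^{r+n}. The recurrence is
  D(n) a_n - 1 a_{n-1} - 1 a_{n-2} = 0,  where D(n) = (r+n)(r+n-1) + (-5/6)(r+n) + (-5/3).
  a_n = [1 a_{n-1} + 1 a_{n-2}] / D(n).
Since the indicial polynomial factors as (r - r_1)(r - r_2), D(n) = (r_1 + n - r_1)(r_1 + n - r_2) = n(n + 19/6).
Evaluating step by step (a_0 = 1):
  n = 1: D(1) = 1(1 + 19/6) = 25/6; numerator = 1(1) = 1; a_1 = (1)/(25/6) = 6/25
  n = 2: D(2) = 2(2 + 19/6) = 31/3; numerator = 1(6/25) + 1(1) = 31/25; a_2 = (31/25)/(31/3) = 3/25
  n = 3: D(3) = 3(3 + 19/6) = 37/2; numerator = 1(3/25) + 1(6/25) = 9/25; a_3 = (9/25)/(37/2) = 18/925
  n = 4: D(4) = 4(4 + 19/6) = 86/3; numerator = 1(18/925) + 1(3/25) = 129/925; a_4 = (129/925)/(86/3) = 9/1850

r = 5/2; a_0 = 1; a_1 = 6/25; a_2 = 3/25; a_3 = 18/925; a_4 = 9/1850


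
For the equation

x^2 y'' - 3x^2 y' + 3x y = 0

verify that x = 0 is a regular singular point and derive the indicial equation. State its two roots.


Divide by x^2 to reach normal form y'' + P_1(x) y' + P_2(x) y = 0 with P_1(x) = -3 and P_2(x) = 3/x.
x = 0 is a singular point because the y-coefficient 3/x has a pole at x = 0.
It is a regular singular point because x P_1(x) = p(x) = -3x and x^2 P_2(x) = q(x) = 3x are polynomials, hence analytic at x = 0.
p(0) = 0,  q(0) = 0.
Indicial equation: r(r-1) + p(0) r + q(0) = 0, i.e. r^2 + (p(0) - 1) r + q(0) = 0, i.e. r^2 - 1 r = 0.
Discriminant: (-1)^2 - 4(0) = 1, so r = (1 ± 1)/2.
Solving: r_1 = 1, r_2 = 0.

indicial: r^2 - 1 r = 0; roots r_1 = 1, r_2 = 0


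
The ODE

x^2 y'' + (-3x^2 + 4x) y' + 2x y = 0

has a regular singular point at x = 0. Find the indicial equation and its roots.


Divide by x^2 to reach normal form y'' + P_1(x) y' + P_2(x) y = 0 with P_1(x) = -3 + 4/x and P_2(x) = 2/x.
x = 0 is a singular point because the y'-coefficient -3 + 4/x has a pole at x = 0 and the y-coefficient 2/x has a pole at x = 0.
It is a regular singular point because x P_1(x) = p(x) = 4 - 3x and x^2 P_2(x) = q(x) = 2x are polynomials, hence analytic at x = 0.
p(0) = 4,  q(0) = 0.
Indicial equation: r(r-1) + p(0) r + q(0) = 0, i.e. r^2 + (p(0) - 1) r + q(0) = 0, i.e. r^2 + 3 r = 0.
Discriminant: (3)^2 - 4(0) = 9, so r = (-3 ± 3)/2.
Solving: r_1 = 0, r_2 = -3.

indicial: r^2 + 3 r = 0; roots r_1 = 0, r_2 = -3


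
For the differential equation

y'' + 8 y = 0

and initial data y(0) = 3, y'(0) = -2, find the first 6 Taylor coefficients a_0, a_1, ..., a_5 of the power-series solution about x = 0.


Ansatz: y(x) = sum_{n>=0} a_n x^n, so y'(x) = sum_{n>=1} n a_n x^(n-1) and y''(x) = sum_{n>=2} n(n-1) a_n x^(n-2).
Substitute into P(x) y'' + Q(x) y' + R(x) y = 0 with P(x) = 1, Q(x) = 0, R(x) = 8, and match powers of x.
Initial conditions: a_0 = 3, a_1 = -2.
Setting the coefficient of each power of x to zero and solving order by order (substituting the coefficients already found):
  x^0: 2 a_2 + 8 a_0 = 0  ->  2 a_2 = -8 a_0 = -24  ->  a_2 = -12
  x^1: 6 a_3 + 8 a_1 = 0  ->  6 a_3 = -8 a_1 = 16  ->  a_3 = 8/3
  x^2: 12 a_4 + 8 a_2 = 0  ->  12 a_4 = -8 a_2 = 96  ->  a_4 = 8
  x^3: 20 a_5 + 8 a_3 = 0  ->  20 a_5 = -8 a_3 = -64/3  ->  a_5 = -16/15
Truncated series: y(x) = 3 - 2 x - 12 x^2 + (8/3) x^3 + 8 x^4 - (16/15) x^5 + O(x^6).

a_0 = 3; a_1 = -2; a_2 = -12; a_3 = 8/3; a_4 = 8; a_5 = -16/15


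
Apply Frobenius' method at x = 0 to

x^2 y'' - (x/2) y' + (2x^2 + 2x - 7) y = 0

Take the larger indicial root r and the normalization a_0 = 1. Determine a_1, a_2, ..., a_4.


Write in Frobenius form y'' + (p(x)/x) y' + (q(x)/x^2) y = 0:
  p(x) = -1/2,  q(x) = 2x^2 + 2x - 7.
Indicial equation: r(r-1) + (-1/2) r + (-7) = 0 -> roots r_1 = 7/2, r_2 = -2.
Take r = r_1 = 7/2. Let y(x) = x^r sum_{n>=0} a_n x^n with a_0 = 1.
Substitute y = x^r sum a_n x^n and match x^{r+n}. The recurrence is
  D(n) a_n + 2 a_{n-1} + 2 a_{n-2} = 0,  where D(n) = (r+n)(r+n-1) + (-1/2)(r+n) + (-7).
  a_n = [-2 a_{n-1} - 2 a_{n-2}] / D(n).
Since the indicial polynomial factors as (r - r_1)(r - r_2), D(n) = (r_1 + n - r_1)(r_1 + n - r_2) = n(n + 11/2).
Evaluating step by step (a_0 = 1):
  n = 1: D(1) = 1(1 + 11/2) = 13/2; numerator = -2(1) = -2; a_1 = (-2)/(13/2) = -4/13
  n = 2: D(2) = 2(2 + 11/2) = 15; numerator = -2(-4/13) - 2(1) = -18/13; a_2 = (-18/13)/(15) = -6/65
  n = 3: D(3) = 3(3 + 11/2) = 51/2; numerator = -2(-6/65) - 2(-4/13) = 4/5; a_3 = (4/5)/(51/2) = 8/255
  n = 4: D(4) = 4(4 + 11/2) = 38; numerator = -2(8/255) - 2(-6/65) = 404/3315; a_4 = (404/3315)/(38) = 202/62985

r = 7/2; a_0 = 1; a_1 = -4/13; a_2 = -6/65; a_3 = 8/255; a_4 = 202/62985


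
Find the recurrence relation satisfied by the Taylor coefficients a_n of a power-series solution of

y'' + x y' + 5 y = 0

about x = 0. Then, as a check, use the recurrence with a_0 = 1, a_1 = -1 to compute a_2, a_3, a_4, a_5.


Substitute y = sum_n a_n x^n.
y''(x) has coefficient (n+2)(n+1) a_{n+2} at x^n;
x y'(x) has coefficient n a_n at x^n (shift);
5 y(x) has coefficient 5 a_n at x^n.
Matching x^n: (n+2)(n+1) a_{n+2} + (n + 5) a_n = 0.
Thus a_{n+2} = (-n - 5) / ((n+1)(n+2)) * a_n.

Check with a_0 = 1, a_1 = -1 (apply the recurrence for n = 0, 1, 2, 3): a_0 = 1, a_1 = -1, a_2 = -5/2, a_3 = 1, a_4 = 35/24, a_5 = -2/5.

a_(n+2) = (-n - 5) / ((n+1)(n+2)) * a_n; check: a_0 = 1, a_1 = -1, a_2 = -5/2, a_3 = 1, a_4 = 35/24, a_5 = -2/5


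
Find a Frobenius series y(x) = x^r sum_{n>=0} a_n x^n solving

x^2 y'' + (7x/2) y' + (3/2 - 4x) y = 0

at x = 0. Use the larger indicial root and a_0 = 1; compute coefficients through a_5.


Write in Frobenius form y'' + (p(x)/x) y' + (q(x)/x^2) y = 0:
  p(x) = 7/2,  q(x) = 3/2 - 4x.
Indicial equation: r(r-1) + (7/2) r + (3/2) = 0 -> roots r_1 = -1, r_2 = -3/2.
Take r = r_1 = -1. Let y(x) = x^r sum_{n>=0} a_n x^n with a_0 = 1.
Substitute y = x^r sum a_n x^n and match x^{r+n}. The recurrence is
  D(n) a_n - 4 a_{n-1} = 0,  where D(n) = (r+n)(r+n-1) + (7/2)(r+n) + (3/2).
  a_n = 4 / D(n) * a_{n-1}.
Since the indicial polynomial factors as (r - r_1)(r - r_2), D(n) = (r_1 + n - r_1)(r_1 + n - r_2) = n(n + 1/2).
Evaluating step by step (a_0 = 1):
  n = 1: D(1) = 1(1 + 1/2) = 3/2; numerator = 4(1) = 4; a_1 = (4)/(3/2) = 8/3
  n = 2: D(2) = 2(2 + 1/2) = 5; numerator = 4(8/3) = 32/3; a_2 = (32/3)/(5) = 32/15
  n = 3: D(3) = 3(3 + 1/2) = 21/2; numerator = 4(32/15) = 128/15; a_3 = (128/15)/(21/2) = 256/315
  n = 4: D(4) = 4(4 + 1/2) = 18; numerator = 4(256/315) = 1024/315; a_4 = (1024/315)/(18) = 512/2835
  n = 5: D(5) = 5(5 + 1/2) = 55/2; numerator = 4(512/2835) = 2048/2835; a_5 = (2048/2835)/(55/2) = 4096/155925

r = -1; a_0 = 1; a_1 = 8/3; a_2 = 32/15; a_3 = 256/315; a_4 = 512/2835; a_5 = 4096/155925


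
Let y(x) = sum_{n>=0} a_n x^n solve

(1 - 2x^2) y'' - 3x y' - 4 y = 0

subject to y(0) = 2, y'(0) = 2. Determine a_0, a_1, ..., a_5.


Ansatz: y(x) = sum_{n>=0} a_n x^n, so y'(x) = sum_{n>=1} n a_n x^(n-1) and y''(x) = sum_{n>=2} n(n-1) a_n x^(n-2).
Substitute into P(x) y'' + Q(x) y' + R(x) y = 0 with P(x) = 1 - 2x^2, Q(x) = -3x, R(x) = -4, and match powers of x.
Initial conditions: a_0 = 2, a_1 = 2.
Setting the coefficient of each power of x to zero and solving order by order (substituting the coefficients already found):
  x^0: 2 a_2 - 4 a_0 = 0  ->  2 a_2 = 4 a_0 = 8  ->  a_2 = 4
  x^1: 6 a_3 - 7 a_1 = 0  ->  6 a_3 = 7 a_1 = 14  ->  a_3 = 7/3
  x^2: 12 a_4 - 14 a_2 = 0  ->  12 a_4 = 14 a_2 = 56  ->  a_4 = 14/3
  x^3: 20 a_5 - 25 a_3 = 0  ->  20 a_5 = 25 a_3 = 175/3  ->  a_5 = 35/12
Truncated series: y(x) = 2 + 2 x + 4 x^2 + (7/3) x^3 + (14/3) x^4 + (35/12) x^5 + O(x^6).

a_0 = 2; a_1 = 2; a_2 = 4; a_3 = 7/3; a_4 = 14/3; a_5 = 35/12


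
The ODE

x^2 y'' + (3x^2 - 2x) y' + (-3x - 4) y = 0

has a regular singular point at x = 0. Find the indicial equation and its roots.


Divide by x^2 to reach normal form y'' + P_1(x) y' + P_2(x) y = 0 with P_1(x) = 3 - 2/x and P_2(x) = -3/x - 4/x^2.
x = 0 is a singular point because the y'-coefficient 3 - 2/x has a pole at x = 0 and the y-coefficient -3/x - 4/x^2 has a pole at x = 0.
It is a regular singular point because x P_1(x) = p(x) = 3x - 2 and x^2 P_2(x) = q(x) = -3x - 4 are polynomials, hence analytic at x = 0.
p(0) = -2,  q(0) = -4.
Indicial equation: r(r-1) + p(0) r + q(0) = 0, i.e. r^2 + (p(0) - 1) r + q(0) = 0, i.e. r^2 - 3 r - 4 = 0.
Discriminant: (-3)^2 - 4(-4) = 25, so r = (3 ± 5)/2.
Solving: r_1 = 4, r_2 = -1.

indicial: r^2 - 3 r - 4 = 0; roots r_1 = 4, r_2 = -1


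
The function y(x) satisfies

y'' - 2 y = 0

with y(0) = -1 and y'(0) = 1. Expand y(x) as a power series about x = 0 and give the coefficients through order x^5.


Ansatz: y(x) = sum_{n>=0} a_n x^n, so y'(x) = sum_{n>=1} n a_n x^(n-1) and y''(x) = sum_{n>=2} n(n-1) a_n x^(n-2).
Substitute into P(x) y'' + Q(x) y' + R(x) y = 0 with P(x) = 1, Q(x) = 0, R(x) = -2, and match powers of x.
Initial conditions: a_0 = -1, a_1 = 1.
Setting the coefficient of each power of x to zero and solving order by order (substituting the coefficients already found):
  x^0: 2 a_2 - 2 a_0 = 0  ->  2 a_2 = 2 a_0 = -2  ->  a_2 = -1
  x^1: 6 a_3 - 2 a_1 = 0  ->  6 a_3 = 2 a_1 = 2  ->  a_3 = 1/3
  x^2: 12 a_4 - 2 a_2 = 0  ->  12 a_4 = 2 a_2 = -2  ->  a_4 = -1/6
  x^3: 20 a_5 - 2 a_3 = 0  ->  20 a_5 = 2 a_3 = 2/3  ->  a_5 = 1/30
Truncated series: y(x) = -1 + x - x^2 + (1/3) x^3 - (1/6) x^4 + (1/30) x^5 + O(x^6).

a_0 = -1; a_1 = 1; a_2 = -1; a_3 = 1/3; a_4 = -1/6; a_5 = 1/30


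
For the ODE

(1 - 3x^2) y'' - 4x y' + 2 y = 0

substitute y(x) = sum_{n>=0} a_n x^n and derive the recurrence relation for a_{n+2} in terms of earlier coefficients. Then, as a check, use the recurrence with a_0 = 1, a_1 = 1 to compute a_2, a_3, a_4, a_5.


Substitute y = sum_n a_n x^n.
(1 - 3 x^2) y'' contributes (n+2)(n+1) a_{n+2} - 3 n(n-1) a_n at x^n.
-4 x y'(x) contributes -4 n a_n at x^n.
2 y(x) contributes 2 a_n at x^n.
Matching x^n: (n+2)(n+1) a_{n+2} + (-3 n(n-1) - 4 n + 2) a_n = 0.
Thus a_{n+2} = (3 n(n-1) + 4 n - 2) / ((n+1)(n+2)) * a_n.

Check with a_0 = 1, a_1 = 1 (apply the recurrence for n = 0, 1, 2, 3): a_0 = 1, a_1 = 1, a_2 = -1, a_3 = 1/3, a_4 = -1, a_5 = 7/15.

a_(n+2) = (3 n(n-1) + 4 n - 2) / ((n+1)(n+2)) * a_n; check: a_0 = 1, a_1 = 1, a_2 = -1, a_3 = 1/3, a_4 = -1, a_5 = 7/15


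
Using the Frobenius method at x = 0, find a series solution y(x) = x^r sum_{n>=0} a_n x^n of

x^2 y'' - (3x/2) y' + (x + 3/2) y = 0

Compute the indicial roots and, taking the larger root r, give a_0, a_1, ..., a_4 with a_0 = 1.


Write in Frobenius form y'' + (p(x)/x) y' + (q(x)/x^2) y = 0:
  p(x) = -3/2,  q(x) = x + 3/2.
Indicial equation: r(r-1) + (-3/2) r + (3/2) = 0 -> roots r_1 = 3/2, r_2 = 1.
Take r = r_1 = 3/2. Let y(x) = x^r sum_{n>=0} a_n x^n with a_0 = 1.
Substitute y = x^r sum a_n x^n and match x^{r+n}. The recurrence is
  D(n) a_n + 1 a_{n-1} = 0,  where D(n) = (r+n)(r+n-1) + (-3/2)(r+n) + (3/2).
  a_n = -1 / D(n) * a_{n-1}.
Since the indicial polynomial factors as (r - r_1)(r - r_2), D(n) = (r_1 + n - r_1)(r_1 + n - r_2) = n(n + 1/2).
Evaluating step by step (a_0 = 1):
  n = 1: D(1) = 1(1 + 1/2) = 3/2; numerator = -1(1) = -1; a_1 = (-1)/(3/2) = -2/3
  n = 2: D(2) = 2(2 + 1/2) = 5; numerator = -1(-2/3) = 2/3; a_2 = (2/3)/(5) = 2/15
  n = 3: D(3) = 3(3 + 1/2) = 21/2; numerator = -1(2/15) = -2/15; a_3 = (-2/15)/(21/2) = -4/315
  n = 4: D(4) = 4(4 + 1/2) = 18; numerator = -1(-4/315) = 4/315; a_4 = (4/315)/(18) = 2/2835

r = 3/2; a_0 = 1; a_1 = -2/3; a_2 = 2/15; a_3 = -4/315; a_4 = 2/2835


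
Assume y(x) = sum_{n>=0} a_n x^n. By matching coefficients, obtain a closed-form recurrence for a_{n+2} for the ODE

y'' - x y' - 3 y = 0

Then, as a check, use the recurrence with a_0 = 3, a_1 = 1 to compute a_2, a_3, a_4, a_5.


Substitute y = sum_n a_n x^n.
y''(x) has coefficient (n+2)(n+1) a_{n+2} at x^n;
-x y'(x) has coefficient -n a_n at x^n (shift);
-3 y(x) has coefficient -3 a_n at x^n.
Matching x^n: (n+2)(n+1) a_{n+2} + (-n - 3) a_n = 0.
Thus a_{n+2} = (n + 3) / ((n+1)(n+2)) * a_n.

Check with a_0 = 3, a_1 = 1 (apply the recurrence for n = 0, 1, 2, 3): a_0 = 3, a_1 = 1, a_2 = 9/2, a_3 = 2/3, a_4 = 15/8, a_5 = 1/5.

a_(n+2) = (n + 3) / ((n+1)(n+2)) * a_n; check: a_0 = 3, a_1 = 1, a_2 = 9/2, a_3 = 2/3, a_4 = 15/8, a_5 = 1/5


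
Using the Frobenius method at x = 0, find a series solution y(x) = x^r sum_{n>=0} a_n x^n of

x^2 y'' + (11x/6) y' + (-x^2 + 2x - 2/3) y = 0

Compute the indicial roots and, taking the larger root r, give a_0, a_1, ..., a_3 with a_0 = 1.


Write in Frobenius form y'' + (p(x)/x) y' + (q(x)/x^2) y = 0:
  p(x) = 11/6,  q(x) = -x^2 + 2x - 2/3.
Indicial equation: r(r-1) + (11/6) r + (-2/3) = 0 -> roots r_1 = 1/2, r_2 = -4/3.
Take r = r_1 = 1/2. Let y(x) = x^r sum_{n>=0} a_n x^n with a_0 = 1.
Substitute y = x^r sum a_n x^n and match x^{r+n}. The recurrence is
  D(n) a_n + 2 a_{n-1} - 1 a_{n-2} = 0,  where D(n) = (r+n)(r+n-1) + (11/6)(r+n) + (-2/3).
  a_n = [-2 a_{n-1} + 1 a_{n-2}] / D(n).
Since the indicial polynomial factors as (r - r_1)(r - r_2), D(n) = (r_1 + n - r_1)(r_1 + n - r_2) = n(n + 11/6).
Evaluating step by step (a_0 = 1):
  n = 1: D(1) = 1(1 + 11/6) = 17/6; numerator = -2(1) = -2; a_1 = (-2)/(17/6) = -12/17
  n = 2: D(2) = 2(2 + 11/6) = 23/3; numerator = -2(-12/17) + 1(1) = 41/17; a_2 = (41/17)/(23/3) = 123/391
  n = 3: D(3) = 3(3 + 11/6) = 29/2; numerator = -2(123/391) + 1(-12/17) = -522/391; a_3 = (-522/391)/(29/2) = -36/391

r = 1/2; a_0 = 1; a_1 = -12/17; a_2 = 123/391; a_3 = -36/391


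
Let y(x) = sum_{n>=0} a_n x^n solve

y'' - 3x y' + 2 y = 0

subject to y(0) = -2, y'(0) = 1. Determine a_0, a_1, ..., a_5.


Ansatz: y(x) = sum_{n>=0} a_n x^n, so y'(x) = sum_{n>=1} n a_n x^(n-1) and y''(x) = sum_{n>=2} n(n-1) a_n x^(n-2).
Substitute into P(x) y'' + Q(x) y' + R(x) y = 0 with P(x) = 1, Q(x) = -3x, R(x) = 2, and match powers of x.
Initial conditions: a_0 = -2, a_1 = 1.
Setting the coefficient of each power of x to zero and solving order by order (substituting the coefficients already found):
  x^0: 2 a_2 + 2 a_0 = 0  ->  2 a_2 = -2 a_0 = 4  ->  a_2 = 2
  x^1: 6 a_3 - a_1 = 0  ->  6 a_3 = a_1 = 1  ->  a_3 = 1/6
  x^2: 12 a_4 - 4 a_2 = 0  ->  12 a_4 = 4 a_2 = 8  ->  a_4 = 2/3
  x^3: 20 a_5 - 7 a_3 = 0  ->  20 a_5 = 7 a_3 = 7/6  ->  a_5 = 7/120
Truncated series: y(x) = -2 + x + 2 x^2 + (1/6) x^3 + (2/3) x^4 + (7/120) x^5 + O(x^6).

a_0 = -2; a_1 = 1; a_2 = 2; a_3 = 1/6; a_4 = 2/3; a_5 = 7/120


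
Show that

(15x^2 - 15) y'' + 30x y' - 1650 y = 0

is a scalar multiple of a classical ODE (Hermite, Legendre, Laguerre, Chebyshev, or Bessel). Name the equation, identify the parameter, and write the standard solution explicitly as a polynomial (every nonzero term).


All three coefficients share the factor -15; dividing through by -15 gives  (1 - x^2) y'' - 2x y' + 110 y = 0.
This matches the Legendre equation (1 - x^2) y'' - 2x y' + n(n+1) y = 0 (note the -2x y' term) with n(n+1) = 110, so n = 10; the polynomial solution is P_10(x).
With y = sum_k a_k x^k, matching x^k gives (k+2)(k+1) a_{k+2} = [k(k+1) - n(n+1)] a_k = (k - 10)(k + 11) a_k. The right side vanishes at k = 10, so the series with the parity of 10 terminates at degree 10.
Standard normalization (P_n(1) = 1): leading coefficient (2n)!/(2^n (n!)^2) = 2432902008176640000/(1024*13168189440000) = 46189/256, so a_10 = 46189/256. Work downward with a_k = (k+1)(k+2) a_{k+2} / ((k - 10)(k + 11)):
  a_8 = (9)(10)(46189/256) / ((8 - 10)(8 + 11)) = (2078505/128)/(-38) = -109395/256
  a_6 = (7)(8)(-109395/256) / ((6 - 10)(6 + 11)) = (-765765/32)/(-68) = 45045/128
  a_4 = (5)(6)(45045/128) / ((4 - 10)(4 + 11)) = (675675/64)/(-90) = -15015/128
  a_2 = (3)(4)(-15015/128) / ((2 - 10)(2 + 11)) = (-45045/32)/(-104) = 3465/256
  a_0 = (1)(2)(3465/256) / ((0 - 10)(0 + 11)) = (3465/128)/(-110) = -63/256
Hence P_10(x) = 46189 x^10/256 - 109395 x^8/256 + 45045 x^6/128 - 15015 x^4/128 + 3465 x^2/256 - 63/256.

P_10(x); series = 46189 x^10/256 - 109395 x^8/256 + 45045 x^6/128 - 15015 x^4/128 + 3465 x^2/256 - 63/256


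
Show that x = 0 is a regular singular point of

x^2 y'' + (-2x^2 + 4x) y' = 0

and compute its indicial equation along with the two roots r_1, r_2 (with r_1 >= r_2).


Divide by x^2 to reach normal form y'' + P_1(x) y' + P_2(x) y = 0 with P_1(x) = -2 + 4/x and P_2(x) = 0.
x = 0 is a singular point because the y'-coefficient -2 + 4/x has a pole at x = 0.
It is a regular singular point because x P_1(x) = p(x) = 4 - 2x and x^2 P_2(x) = q(x) = 0 are polynomials, hence analytic at x = 0.
p(0) = 4,  q(0) = 0.
Indicial equation: r(r-1) + p(0) r + q(0) = 0, i.e. r^2 + (p(0) - 1) r + q(0) = 0, i.e. r^2 + 3 r = 0.
Discriminant: (3)^2 - 4(0) = 9, so r = (-3 ± 3)/2.
Solving: r_1 = 0, r_2 = -3.

indicial: r^2 + 3 r = 0; roots r_1 = 0, r_2 = -3


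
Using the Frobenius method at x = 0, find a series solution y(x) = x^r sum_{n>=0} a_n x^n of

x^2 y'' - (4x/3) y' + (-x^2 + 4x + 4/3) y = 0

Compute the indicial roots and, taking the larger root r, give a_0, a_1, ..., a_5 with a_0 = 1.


Write in Frobenius form y'' + (p(x)/x) y' + (q(x)/x^2) y = 0:
  p(x) = -4/3,  q(x) = -x^2 + 4x + 4/3.
Indicial equation: r(r-1) + (-4/3) r + (4/3) = 0 -> roots r_1 = 4/3, r_2 = 1.
Take r = r_1 = 4/3. Let y(x) = x^r sum_{n>=0} a_n x^n with a_0 = 1.
Substitute y = x^r sum a_n x^n and match x^{r+n}. The recurrence is
  D(n) a_n + 4 a_{n-1} - 1 a_{n-2} = 0,  where D(n) = (r+n)(r+n-1) + (-4/3)(r+n) + (4/3).
  a_n = [-4 a_{n-1} + 1 a_{n-2}] / D(n).
Since the indicial polynomial factors as (r - r_1)(r - r_2), D(n) = (r_1 + n - r_1)(r_1 + n - r_2) = n(n + 1/3).
Evaluating step by step (a_0 = 1):
  n = 1: D(1) = 1(1 + 1/3) = 4/3; numerator = -4(1) = -4; a_1 = (-4)/(4/3) = -3
  n = 2: D(2) = 2(2 + 1/3) = 14/3; numerator = -4(-3) + 1(1) = 13; a_2 = (13)/(14/3) = 39/14
  n = 3: D(3) = 3(3 + 1/3) = 10; numerator = -4(39/14) + 1(-3) = -99/7; a_3 = (-99/7)/(10) = -99/70
  n = 4: D(4) = 4(4 + 1/3) = 52/3; numerator = -4(-99/70) + 1(39/14) = 591/70; a_4 = (591/70)/(52/3) = 1773/3640
  n = 5: D(5) = 5(5 + 1/3) = 80/3; numerator = -4(1773/3640) + 1(-99/70) = -306/91; a_5 = (-306/91)/(80/3) = -459/3640

r = 4/3; a_0 = 1; a_1 = -3; a_2 = 39/14; a_3 = -99/70; a_4 = 1773/3640; a_5 = -459/3640


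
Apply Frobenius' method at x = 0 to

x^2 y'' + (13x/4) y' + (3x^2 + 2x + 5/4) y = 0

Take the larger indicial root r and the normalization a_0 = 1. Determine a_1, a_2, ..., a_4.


Write in Frobenius form y'' + (p(x)/x) y' + (q(x)/x^2) y = 0:
  p(x) = 13/4,  q(x) = 3x^2 + 2x + 5/4.
Indicial equation: r(r-1) + (13/4) r + (5/4) = 0 -> roots r_1 = -1, r_2 = -5/4.
Take r = r_1 = -1. Let y(x) = x^r sum_{n>=0} a_n x^n with a_0 = 1.
Substitute y = x^r sum a_n x^n and match x^{r+n}. The recurrence is
  D(n) a_n + 2 a_{n-1} + 3 a_{n-2} = 0,  where D(n) = (r+n)(r+n-1) + (13/4)(r+n) + (5/4).
  a_n = [-2 a_{n-1} - 3 a_{n-2}] / D(n).
Since the indicial polynomial factors as (r - r_1)(r - r_2), D(n) = (r_1 + n - r_1)(r_1 + n - r_2) = n(n + 1/4).
Evaluating step by step (a_0 = 1):
  n = 1: D(1) = 1(1 + 1/4) = 5/4; numerator = -2(1) = -2; a_1 = (-2)/(5/4) = -8/5
  n = 2: D(2) = 2(2 + 1/4) = 9/2; numerator = -2(-8/5) - 3(1) = 1/5; a_2 = (1/5)/(9/2) = 2/45
  n = 3: D(3) = 3(3 + 1/4) = 39/4; numerator = -2(2/45) - 3(-8/5) = 212/45; a_3 = (212/45)/(39/4) = 848/1755
  n = 4: D(4) = 4(4 + 1/4) = 17; numerator = -2(848/1755) - 3(2/45) = -386/351; a_4 = (-386/351)/(17) = -386/5967

r = -1; a_0 = 1; a_1 = -8/5; a_2 = 2/45; a_3 = 848/1755; a_4 = -386/5967
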